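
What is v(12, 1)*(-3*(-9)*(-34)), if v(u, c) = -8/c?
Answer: 7344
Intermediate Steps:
v(12, 1)*(-3*(-9)*(-34)) = (-8/1)*(-3*(-9)*(-34)) = (-8*1)*(27*(-34)) = -8*(-918) = 7344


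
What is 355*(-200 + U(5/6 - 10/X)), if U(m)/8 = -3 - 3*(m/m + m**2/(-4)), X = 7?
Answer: -25661885/294 ≈ -87285.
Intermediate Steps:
U(m) = -48 + 6*m**2 (U(m) = 8*(-3 - 3*(m/m + m**2/(-4))) = 8*(-3 - 3*(1 + m**2*(-1/4))) = 8*(-3 - 3*(1 - m**2/4)) = 8*(-3 + (-3 + 3*m**2/4)) = 8*(-6 + 3*m**2/4) = -48 + 6*m**2)
355*(-200 + U(5/6 - 10/X)) = 355*(-200 + (-48 + 6*(5/6 - 10/7)**2)) = 355*(-200 + (-48 + 6*(-25/42)**2)) = 355*(-200 + (-48 + 6*(625/1764))) = 355*(-200 + (-48 + 625/294)) = 355*(-200 - 13487/294) = 355*(-72287/294) = -25661885/294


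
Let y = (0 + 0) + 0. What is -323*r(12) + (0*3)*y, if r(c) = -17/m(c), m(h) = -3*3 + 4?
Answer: -5491/5 ≈ -1098.2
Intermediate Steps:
m(h) = -5 (m(h) = -9 + 4 = -5)
y = 0 (y = 0 + 0 = 0)
r(c) = 17/5 (r(c) = -17/(-5) = -17*(-⅕) = 17/5)
-323*r(12) + (0*3)*y = -323*17/5 + (0*3)*0 = -5491/5 + 0*0 = -5491/5 + 0 = -5491/5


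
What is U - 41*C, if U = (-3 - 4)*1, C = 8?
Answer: -335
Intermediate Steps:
U = -7 (U = -7*1 = -7)
U - 41*C = -7 - 41*8 = -7 - 328 = -335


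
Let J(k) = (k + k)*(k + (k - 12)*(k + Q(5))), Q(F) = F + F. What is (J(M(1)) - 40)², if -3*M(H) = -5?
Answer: 138768400/729 ≈ 1.9035e+5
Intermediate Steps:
Q(F) = 2*F
M(H) = 5/3 (M(H) = -⅓*(-5) = 5/3)
J(k) = 2*k*(k + (-12 + k)*(10 + k)) (J(k) = (k + k)*(k + (k - 12)*(k + 2*5)) = (2*k)*(k + (-12 + k)*(k + 10)) = (2*k)*(k + (-12 + k)*(10 + k)) = 2*k*(k + (-12 + k)*(10 + k)))
(J(M(1)) - 40)² = (2*(5/3)*(-120 + (5/3)² - 1*5/3) - 40)² = (2*(5/3)*(-120 + 25/9 - 5/3) - 40)² = (2*(5/3)*(-1070/9) - 40)² = (-10700/27 - 40)² = (-11780/27)² = 138768400/729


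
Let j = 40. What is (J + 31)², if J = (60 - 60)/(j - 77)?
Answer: 961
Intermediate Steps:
J = 0 (J = (60 - 60)/(40 - 77) = 0/(-37) = 0*(-1/37) = 0)
(J + 31)² = (0 + 31)² = 31² = 961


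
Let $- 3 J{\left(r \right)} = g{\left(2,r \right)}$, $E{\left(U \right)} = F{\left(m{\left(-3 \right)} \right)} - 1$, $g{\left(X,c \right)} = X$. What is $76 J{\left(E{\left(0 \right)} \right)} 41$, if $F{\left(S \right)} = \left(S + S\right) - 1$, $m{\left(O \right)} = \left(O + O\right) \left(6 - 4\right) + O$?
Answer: $- \frac{6232}{3} \approx -2077.3$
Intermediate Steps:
$m{\left(O \right)} = 5 O$ ($m{\left(O \right)} = 2 O 2 + O = 4 O + O = 5 O$)
$F{\left(S \right)} = -1 + 2 S$ ($F{\left(S \right)} = 2 S - 1 = -1 + 2 S$)
$E{\left(U \right)} = -32$ ($E{\left(U \right)} = \left(-1 + 2 \cdot 5 \left(-3\right)\right) - 1 = \left(-1 + 2 \left(-15\right)\right) - 1 = \left(-1 - 30\right) - 1 = -31 - 1 = -32$)
$J{\left(r \right)} = - \frac{2}{3}$ ($J{\left(r \right)} = \left(- \frac{1}{3}\right) 2 = - \frac{2}{3}$)
$76 J{\left(E{\left(0 \right)} \right)} 41 = 76 \left(- \frac{2}{3}\right) 41 = \left(- \frac{152}{3}\right) 41 = - \frac{6232}{3}$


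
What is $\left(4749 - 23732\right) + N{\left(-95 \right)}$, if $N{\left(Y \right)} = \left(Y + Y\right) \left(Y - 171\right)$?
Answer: $31557$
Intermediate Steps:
$N{\left(Y \right)} = 2 Y \left(-171 + Y\right)$
$\left(4749 - 23732\right) + N{\left(-95 \right)} = \left(4749 - 23732\right) + 2 \left(-95\right) \left(-171 - 95\right) = -18983 + 2 \left(-95\right) \left(-266\right) = -18983 + 50540 = 31557$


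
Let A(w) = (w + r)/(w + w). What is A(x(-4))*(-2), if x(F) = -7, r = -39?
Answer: -46/7 ≈ -6.5714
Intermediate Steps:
A(w) = (-39 + w)/(2*w) (A(w) = (w - 39)/(w + w) = (-39 + w)/((2*w)) = (-39 + w)*(1/(2*w)) = (-39 + w)/(2*w))
A(x(-4))*(-2) = ((½)*(-39 - 7)/(-7))*(-2) = ((½)*(-⅐)*(-46))*(-2) = (23/7)*(-2) = -46/7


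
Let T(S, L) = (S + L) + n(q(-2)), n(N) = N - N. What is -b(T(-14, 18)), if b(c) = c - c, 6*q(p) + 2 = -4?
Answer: 0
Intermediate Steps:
q(p) = -1 (q(p) = -⅓ + (⅙)*(-4) = -⅓ - ⅔ = -1)
n(N) = 0
T(S, L) = L + S (T(S, L) = (S + L) + 0 = (L + S) + 0 = L + S)
b(c) = 0
-b(T(-14, 18)) = -1*0 = 0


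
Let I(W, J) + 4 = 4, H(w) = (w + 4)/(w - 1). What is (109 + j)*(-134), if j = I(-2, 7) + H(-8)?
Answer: -131990/9 ≈ -14666.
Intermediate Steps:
H(w) = (4 + w)/(-1 + w)
I(W, J) = 0 (I(W, J) = -4 + 4 = 0)
j = 4/9 (j = 0 + (4 - 8)/(-1 - 8) = 0 - 4/(-9) = 0 - ⅑*(-4) = 0 + 4/9 = 4/9 ≈ 0.44444)
(109 + j)*(-134) = (109 + 4/9)*(-134) = (985/9)*(-134) = -131990/9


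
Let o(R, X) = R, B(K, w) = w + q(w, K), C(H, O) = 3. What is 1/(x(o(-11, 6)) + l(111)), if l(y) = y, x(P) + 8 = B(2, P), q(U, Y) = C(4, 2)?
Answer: 1/95 ≈ 0.010526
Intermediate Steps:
q(U, Y) = 3
B(K, w) = 3 + w (B(K, w) = w + 3 = 3 + w)
x(P) = -5 + P (x(P) = -8 + (3 + P) = -5 + P)
1/(x(o(-11, 6)) + l(111)) = 1/((-5 - 11) + 111) = 1/(-16 + 111) = 1/95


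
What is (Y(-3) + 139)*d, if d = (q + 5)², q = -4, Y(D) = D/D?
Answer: 140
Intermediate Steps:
Y(D) = 1
d = 1 (d = (-4 + 5)² = 1² = 1)
(Y(-3) + 139)*d = (1 + 139)*1 = 140*1 = 140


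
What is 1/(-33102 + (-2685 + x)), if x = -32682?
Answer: -1/68469 ≈ -1.4605e-5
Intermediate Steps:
1/(-33102 + (-2685 + x)) = 1/(-33102 + (-2685 - 32682)) = 1/(-33102 - 35367) = 1/(-68469) = -1/68469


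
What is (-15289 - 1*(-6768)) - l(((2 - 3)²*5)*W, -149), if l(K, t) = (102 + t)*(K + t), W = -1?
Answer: -15759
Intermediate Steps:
(-15289 - 1*(-6768)) - l(((2 - 3)²*5)*W, -149) = (-15289 - 1*(-6768)) - ((-149)² + 102*(((2 - 3)²*5)*(-1)) + 102*(-149) + (((2 - 3)²*5)*(-1))*(-149)) = (-15289 + 6768) - (22201 + 102*(((-1)²*5)*(-1)) - 15198 + (((-1)²*5)*(-1))*(-149)) = -8521 - (22201 + 102*((1*5)*(-1)) - 15198 + ((1*5)*(-1))*(-149)) = -8521 - (22201 + 102*(5*(-1)) - 15198 + (5*(-1))*(-149)) = -8521 - (22201 + 102*(-5) - 15198 - 5*(-149)) = -8521 - (22201 - 510 - 15198 + 745) = -8521 - 1*7238 = -8521 - 7238 = -15759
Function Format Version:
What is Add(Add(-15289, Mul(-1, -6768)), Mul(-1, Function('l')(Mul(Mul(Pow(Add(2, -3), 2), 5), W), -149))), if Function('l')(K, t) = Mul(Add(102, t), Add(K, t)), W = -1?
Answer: -15759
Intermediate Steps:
Add(Add(-15289, Mul(-1, -6768)), Mul(-1, Function('l')(Mul(Mul(Pow(Add(2, -3), 2), 5), W), -149))) = Add(Add(-15289, Mul(-1, -6768)), Mul(-1, Add(Pow(-149, 2), Mul(102, Mul(Mul(Pow(Add(2, -3), 2), 5), -1)), Mul(102, -149), Mul(Mul(Mul(Pow(Add(2, -3), 2), 5), -1), -149)))) = Add(Add(-15289, 6768), Mul(-1, Add(22201, Mul(102, Mul(Mul(Pow(-1, 2), 5), -1)), -15198, Mul(Mul(Mul(Pow(-1, 2), 5), -1), -149)))) = Add(-8521, Mul(-1, Add(22201, Mul(102, Mul(Mul(1, 5), -1)), -15198, Mul(Mul(Mul(1, 5), -1), -149)))) = Add(-8521, Mul(-1, Add(22201, Mul(102, Mul(5, -1)), -15198, Mul(Mul(5, -1), -149)))) = Add(-8521, Mul(-1, Add(22201, Mul(102, -5), -15198, Mul(-5, -149)))) = Add(-8521, Mul(-1, Add(22201, -510, -15198, 745))) = Add(-8521, Mul(-1, 7238)) = Add(-8521, -7238) = -15759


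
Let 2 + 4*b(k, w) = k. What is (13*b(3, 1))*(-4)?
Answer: -13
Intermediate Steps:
b(k, w) = -½ + k/4
(13*b(3, 1))*(-4) = (13*(-½ + (¼)*3))*(-4) = (13*(-½ + ¾))*(-4) = (13*(¼))*(-4) = (13/4)*(-4) = -13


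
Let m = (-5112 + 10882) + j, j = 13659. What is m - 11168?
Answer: 8261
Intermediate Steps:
m = 19429 (m = (-5112 + 10882) + 13659 = 5770 + 13659 = 19429)
m - 11168 = 19429 - 11168 = 8261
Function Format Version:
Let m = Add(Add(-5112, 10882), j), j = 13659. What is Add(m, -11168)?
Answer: 8261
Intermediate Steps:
m = 19429 (m = Add(Add(-5112, 10882), 13659) = Add(5770, 13659) = 19429)
Add(m, -11168) = Add(19429, -11168) = 8261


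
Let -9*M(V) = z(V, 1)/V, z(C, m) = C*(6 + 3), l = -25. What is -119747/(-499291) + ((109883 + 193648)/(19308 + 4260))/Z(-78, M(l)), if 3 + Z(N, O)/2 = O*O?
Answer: -46753835779/15689720384 ≈ -2.9799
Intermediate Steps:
z(C, m) = 9*C (z(C, m) = C*9 = 9*C)
M(V) = -1 (M(V) = -9*V/(9*V) = -1/9*9 = -1)
Z(N, O) = -6 + 2*O**2 (Z(N, O) = -6 + 2*(O*O) = -6 + 2*O**2)
-119747/(-499291) + ((109883 + 193648)/(19308 + 4260))/Z(-78, M(l)) = -119747/(-499291) + ((109883 + 193648)/(19308 + 4260))/(-6 + 2*(-1)**2) = -119747*(-1/499291) + (303531/23568)/(-6 + 2*1) = 119747/499291 + (303531*(1/23568))/(-6 + 2) = 119747/499291 + (101177/7856)/(-4) = 119747/499291 + (101177/7856)*(-1/4) = 119747/499291 - 101177/31424 = -46753835779/15689720384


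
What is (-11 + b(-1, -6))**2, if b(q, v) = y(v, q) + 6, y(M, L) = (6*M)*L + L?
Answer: 900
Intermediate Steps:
y(M, L) = L + 6*L*M (y(M, L) = 6*L*M + L = L + 6*L*M)
b(q, v) = 6 + q*(1 + 6*v) (b(q, v) = q*(1 + 6*v) + 6 = 6 + q*(1 + 6*v))
(-11 + b(-1, -6))**2 = (-11 + (6 - (1 + 6*(-6))))**2 = (-11 + (6 - (1 - 36)))**2 = (-11 + (6 - 1*(-35)))**2 = (-11 + (6 + 35))**2 = (-11 + 41)**2 = 30**2 = 900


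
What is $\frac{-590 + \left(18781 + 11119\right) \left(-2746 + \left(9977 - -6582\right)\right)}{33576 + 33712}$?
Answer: $\frac{206504055}{33644} \approx 6137.9$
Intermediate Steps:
$\frac{-590 + \left(18781 + 11119\right) \left(-2746 + \left(9977 - -6582\right)\right)}{33576 + 33712} = \frac{-590 + 29900 \left(-2746 + \left(9977 + 6582\right)\right)}{67288} = \left(-590 + 29900 \left(-2746 + 16559\right)\right) \frac{1}{67288} = \left(-590 + 29900 \cdot 13813\right) \frac{1}{67288} = \left(-590 + 413008700\right) \frac{1}{67288} = 413008110 \cdot \frac{1}{67288} = \frac{206504055}{33644}$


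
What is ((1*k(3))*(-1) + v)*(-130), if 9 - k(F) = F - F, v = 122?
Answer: -14690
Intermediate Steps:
k(F) = 9 (k(F) = 9 - (F - F) = 9 - 1*0 = 9 + 0 = 9)
((1*k(3))*(-1) + v)*(-130) = ((1*9)*(-1) + 122)*(-130) = (9*(-1) + 122)*(-130) = (-9 + 122)*(-130) = 113*(-130) = -14690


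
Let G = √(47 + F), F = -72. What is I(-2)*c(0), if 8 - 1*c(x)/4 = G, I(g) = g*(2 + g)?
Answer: 0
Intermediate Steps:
G = 5*I (G = √(47 - 72) = √(-25) = 5*I ≈ 5.0*I)
c(x) = 32 - 20*I
I(-2)*c(0) = (-2*(2 - 2))*(32 - 20*I) = (-2*0)*(32 - 20*I) = 0*(32 - 20*I) = 0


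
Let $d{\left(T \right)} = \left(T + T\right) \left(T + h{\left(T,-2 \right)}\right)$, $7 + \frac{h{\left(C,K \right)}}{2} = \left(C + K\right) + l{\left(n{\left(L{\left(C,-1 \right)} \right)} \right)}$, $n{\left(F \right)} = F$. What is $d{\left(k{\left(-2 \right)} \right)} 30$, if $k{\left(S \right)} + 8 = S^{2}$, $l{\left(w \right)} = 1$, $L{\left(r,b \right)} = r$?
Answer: $6720$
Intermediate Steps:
$k{\left(S \right)} = -8 + S^{2}$
$h{\left(C,K \right)} = -12 + 2 C + 2 K$ ($h{\left(C,K \right)} = -14 + 2 \left(\left(C + K\right) + 1\right) = -14 + 2 \left(1 + C + K\right) = -14 + \left(2 + 2 C + 2 K\right) = -12 + 2 C + 2 K$)
$d{\left(T \right)} = 2 T \left(-16 + 3 T\right)$ ($d{\left(T \right)} = \left(T + T\right) \left(T + \left(-12 + 2 T + 2 \left(-2\right)\right)\right) = 2 T \left(T - \left(16 - 2 T\right)\right) = 2 T \left(T + \left(-16 + 2 T\right)\right) = 2 T \left(-16 + 3 T\right)$)
$d{\left(k{\left(-2 \right)} \right)} 30 = 2 \left(-8 + \left(-2\right)^{2}\right) \left(-16 + 3 \left(-8 + \left(-2\right)^{2}\right)\right) 30 = 2 \left(-8 + 4\right) \left(-16 + 3 \left(-8 + 4\right)\right) 30 = 2 \left(-4\right) \left(-16 + 3 \left(-4\right)\right) 30 = 2 \left(-4\right) \left(-16 - 12\right) 30 = 2 \left(-4\right) \left(-28\right) 30 = 224 \cdot 30 = 6720$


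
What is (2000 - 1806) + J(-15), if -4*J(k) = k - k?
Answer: 194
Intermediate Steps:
J(k) = 0 (J(k) = -(k - k)/4 = -¼*0 = 0)
(2000 - 1806) + J(-15) = (2000 - 1806) + 0 = 194 + 0 = 194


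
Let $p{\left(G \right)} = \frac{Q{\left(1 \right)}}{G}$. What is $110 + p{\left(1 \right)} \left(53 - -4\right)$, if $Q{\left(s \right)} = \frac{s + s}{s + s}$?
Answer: $167$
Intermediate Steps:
$Q{\left(s \right)} = 1$ ($Q{\left(s \right)} = \frac{2 s}{2 s} = 2 s \frac{1}{2 s} = 1$)
$p{\left(G \right)} = \frac{1}{G}$ ($p{\left(G \right)} = 1 \frac{1}{G} = \frac{1}{G}$)
$110 + p{\left(1 \right)} \left(53 - -4\right) = 110 + \frac{53 - -4}{1} = 110 + 1 \left(53 + 4\right) = 110 + 1 \cdot 57 = 110 + 57 = 167$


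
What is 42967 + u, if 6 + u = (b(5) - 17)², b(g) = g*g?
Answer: 43025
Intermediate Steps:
b(g) = g²
u = 58 (u = -6 + (5² - 17)² = -6 + (25 - 17)² = -6 + 8² = -6 + 64 = 58)
42967 + u = 42967 + 58 = 43025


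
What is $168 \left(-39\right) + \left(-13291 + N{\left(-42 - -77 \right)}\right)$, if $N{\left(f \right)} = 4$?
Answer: $-19839$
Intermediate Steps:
$168 \left(-39\right) + \left(-13291 + N{\left(-42 - -77 \right)}\right) = 168 \left(-39\right) + \left(-13291 + 4\right) = -6552 - 13287 = -19839$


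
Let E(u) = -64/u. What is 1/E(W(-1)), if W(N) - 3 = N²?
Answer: -1/16 ≈ -0.062500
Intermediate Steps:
W(N) = 3 + N²
1/E(W(-1)) = 1/(-64/(3 + (-1)²)) = 1/(-64/(3 + 1)) = 1/(-64/4) = 1/(-64*¼) = 1/(-16) = -1/16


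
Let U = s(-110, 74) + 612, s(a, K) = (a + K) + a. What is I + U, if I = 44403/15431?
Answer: 7235249/15431 ≈ 468.88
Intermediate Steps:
s(a, K) = K + 2*a (s(a, K) = (K + a) + a = K + 2*a)
I = 44403/15431 (I = 44403*(1/15431) = 44403/15431 ≈ 2.8775)
U = 466 (U = (74 + 2*(-110)) + 612 = (74 - 220) + 612 = -146 + 612 = 466)
I + U = 44403/15431 + 466 = 7235249/15431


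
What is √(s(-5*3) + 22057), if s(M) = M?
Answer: √22042 ≈ 148.47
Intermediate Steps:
√(s(-5*3) + 22057) = √(-5*3 + 22057) = √(-15 + 22057) = √22042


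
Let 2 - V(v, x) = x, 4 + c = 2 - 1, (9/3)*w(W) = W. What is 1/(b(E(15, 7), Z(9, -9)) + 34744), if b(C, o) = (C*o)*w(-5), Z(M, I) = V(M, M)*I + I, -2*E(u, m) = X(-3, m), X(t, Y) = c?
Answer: 1/34609 ≈ 2.8894e-5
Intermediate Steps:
w(W) = W/3
c = -3 (c = -4 + (2 - 1) = -4 + 1 = -3)
V(v, x) = 2 - x
X(t, Y) = -3
E(u, m) = 3/2 (E(u, m) = -½*(-3) = 3/2)
Z(M, I) = I + I*(2 - M) (Z(M, I) = (2 - M)*I + I = I*(2 - M) + I = I + I*(2 - M))
b(C, o) = -5*C*o/3 (b(C, o) = (C*o)*((⅓)*(-5)) = (C*o)*(-5/3) = -5*C*o/3)
1/(b(E(15, 7), Z(9, -9)) + 34744) = 1/(-5/3*3/2*(-9*(3 - 1*9)) + 34744) = 1/(-5/3*3/2*(-9*(3 - 9)) + 34744) = 1/(-5/3*3/2*(-9*(-6)) + 34744) = 1/(-5/3*3/2*54 + 34744) = 1/(-135 + 34744) = 1/34609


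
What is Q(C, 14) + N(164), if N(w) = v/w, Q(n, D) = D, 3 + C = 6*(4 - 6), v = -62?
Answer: 1117/82 ≈ 13.622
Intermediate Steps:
C = -15 (C = -3 + 6*(4 - 6) = -3 + 6*(-2) = -3 - 12 = -15)
N(w) = -62/w
Q(C, 14) + N(164) = 14 - 62/164 = 14 - 62*1/164 = 14 - 31/82 = 1117/82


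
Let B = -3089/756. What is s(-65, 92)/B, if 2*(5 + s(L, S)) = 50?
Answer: -15120/3089 ≈ -4.8948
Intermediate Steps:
s(L, S) = 20 (s(L, S) = -5 + (½)*50 = -5 + 25 = 20)
B = -3089/756 (B = -3089*1/756 = -3089/756 ≈ -4.0860)
s(-65, 92)/B = 20/(-3089/756) = 20*(-756/3089) = -15120/3089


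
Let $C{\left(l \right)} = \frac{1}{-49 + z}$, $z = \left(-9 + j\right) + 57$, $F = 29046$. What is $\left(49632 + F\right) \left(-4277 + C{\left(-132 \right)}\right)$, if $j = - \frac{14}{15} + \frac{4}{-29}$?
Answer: $- \frac{303225956136}{901} \approx -3.3654 \cdot 10^{8}$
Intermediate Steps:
$j = - \frac{466}{435}$ ($j = \left(-14\right) \frac{1}{15} + 4 \left(- \frac{1}{29}\right) = - \frac{14}{15} - \frac{4}{29} = - \frac{466}{435} \approx -1.0713$)
$z = \frac{20414}{435}$ ($z = \left(-9 - \frac{466}{435}\right) + 57 = - \frac{4381}{435} + 57 = \frac{20414}{435} \approx 46.929$)
$C{\left(l \right)} = - \frac{435}{901}$ ($C{\left(l \right)} = \frac{1}{-49 + \frac{20414}{435}} = \frac{1}{- \frac{901}{435}} = - \frac{435}{901}$)
$\left(49632 + F\right) \left(-4277 + C{\left(-132 \right)}\right) = \left(49632 + 29046\right) \left(-4277 - \frac{435}{901}\right) = 78678 \left(- \frac{3854012}{901}\right) = - \frac{303225956136}{901}$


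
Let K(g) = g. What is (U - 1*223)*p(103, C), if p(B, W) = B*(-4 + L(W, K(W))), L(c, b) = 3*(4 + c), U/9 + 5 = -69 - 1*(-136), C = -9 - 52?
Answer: -6038375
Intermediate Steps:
C = -61
U = 558 (U = -45 + 9*(-69 - 1*(-136)) = -45 + 9*(-69 + 136) = -45 + 9*67 = -45 + 603 = 558)
L(c, b) = 12 + 3*c
p(B, W) = B*(8 + 3*W) (p(B, W) = B*(-4 + (12 + 3*W)) = B*(8 + 3*W))
(U - 1*223)*p(103, C) = (558 - 1*223)*(103*(8 + 3*(-61))) = (558 - 223)*(103*(8 - 183)) = 335*(103*(-175)) = 335*(-18025) = -6038375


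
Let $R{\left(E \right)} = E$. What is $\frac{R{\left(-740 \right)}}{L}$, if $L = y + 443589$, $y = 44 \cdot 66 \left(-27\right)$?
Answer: $- \frac{740}{365181} \approx -0.0020264$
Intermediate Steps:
$y = -78408$ ($y = 2904 \left(-27\right) = -78408$)
$L = 365181$ ($L = -78408 + 443589 = 365181$)
$\frac{R{\left(-740 \right)}}{L} = - \frac{740}{365181}$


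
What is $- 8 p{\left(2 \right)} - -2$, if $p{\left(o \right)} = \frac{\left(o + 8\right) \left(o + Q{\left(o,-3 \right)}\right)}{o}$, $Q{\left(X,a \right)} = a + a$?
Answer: $162$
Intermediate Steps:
$Q{\left(X,a \right)} = 2 a$
$p{\left(o \right)} = \frac{\left(-6 + o\right) \left(8 + o\right)}{o}$ ($p{\left(o \right)} = \frac{\left(o + 8\right) \left(o + 2 \left(-3\right)\right)}{o} = \frac{\left(8 + o\right) \left(o - 6\right)}{o} = \frac{\left(8 + o\right) \left(-6 + o\right)}{o} = \frac{\left(-6 + o\right) \left(8 + o\right)}{o}$)
$- 8 p{\left(2 \right)} - -2 = - 8 \left(2 + 2 - \frac{48}{2}\right) - -2 = - 8 \left(2 + 2 - 24\right) + 2 = \left(-8\right) \left(-20\right) + 2 = 160 + 2 = 162$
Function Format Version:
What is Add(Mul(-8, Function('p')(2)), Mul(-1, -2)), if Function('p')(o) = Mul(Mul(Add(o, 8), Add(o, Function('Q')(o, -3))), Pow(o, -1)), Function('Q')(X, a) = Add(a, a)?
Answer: 162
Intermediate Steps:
Function('Q')(X, a) = Mul(2, a)
Function('p')(o) = Mul(Pow(o, -1), Add(-6, o), Add(8, o)) (Function('p')(o) = Mul(Mul(Add(o, 8), Add(o, Mul(2, -3))), Pow(o, -1)) = Mul(Mul(Add(8, o), Add(o, -6)), Pow(o, -1)) = Mul(Mul(Add(8, o), Add(-6, o)), Pow(o, -1)) = Mul(Mul(Add(-6, o), Add(8, o)), Pow(o, -1)) = Mul(Pow(o, -1), Add(-6, o), Add(8, o)))
Add(Mul(-8, Function('p')(2)), Mul(-1, -2)) = Add(Mul(-8, Add(2, 2, Mul(-48, Pow(2, -1)))), Mul(-1, -2)) = Add(Mul(-8, Add(2, 2, Mul(-48, Rational(1, 2)))), 2) = Add(Mul(-8, Add(2, 2, -24)), 2) = Add(Mul(-8, -20), 2) = Add(160, 2) = 162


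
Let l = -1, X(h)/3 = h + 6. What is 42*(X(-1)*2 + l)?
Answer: 1218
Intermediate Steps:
X(h) = 18 + 3*h (X(h) = 3*(h + 6) = 3*(6 + h) = 18 + 3*h)
42*(X(-1)*2 + l) = 42*((18 + 3*(-1))*2 - 1) = 42*((18 - 3)*2 - 1) = 42*(15*2 - 1) = 42*(30 - 1) = 42*29 = 1218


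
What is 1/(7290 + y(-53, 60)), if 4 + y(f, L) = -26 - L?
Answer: 1/7200 ≈ 0.00013889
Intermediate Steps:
y(f, L) = -30 - L (y(f, L) = -4 + (-26 - L) = -30 - L)
1/(7290 + y(-53, 60)) = 1/(7290 + (-30 - 1*60)) = 1/(7290 + (-30 - 60)) = 1/(7290 - 90) = 1/7200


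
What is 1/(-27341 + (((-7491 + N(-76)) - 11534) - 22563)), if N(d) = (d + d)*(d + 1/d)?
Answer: -1/57375 ≈ -1.7429e-5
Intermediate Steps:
N(d) = 2*d*(d + 1/d) (N(d) = (2*d)*(d + 1/d) = 2*d*(d + 1/d))
1/(-27341 + (((-7491 + N(-76)) - 11534) - 22563)) = 1/(-27341 + (((-7491 + (2 + 2*(-76)²)) - 11534) - 22563)) = 1/(-27341 + (((-7491 + (2 + 2*5776)) - 11534) - 22563)) = 1/(-27341 + (((-7491 + (2 + 11552)) - 11534) - 22563)) = 1/(-27341 + (((-7491 + 11554) - 11534) - 22563)) = 1/(-27341 + ((4063 - 11534) - 22563)) = 1/(-27341 + (-7471 - 22563)) = 1/(-27341 - 30034) = 1/(-57375) = -1/57375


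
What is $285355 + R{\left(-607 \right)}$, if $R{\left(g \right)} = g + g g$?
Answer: $653197$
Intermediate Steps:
$R{\left(g \right)} = g + g^{2}$
$285355 + R{\left(-607 \right)} = 285355 - 607 \left(1 - 607\right) = 285355 - -367842 = 285355 + 367842 = 653197$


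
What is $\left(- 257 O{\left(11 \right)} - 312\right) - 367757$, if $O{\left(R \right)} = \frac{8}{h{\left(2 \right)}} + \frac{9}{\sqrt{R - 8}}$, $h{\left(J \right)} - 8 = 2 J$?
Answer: $- \frac{1104721}{3} - 771 \sqrt{3} \approx -3.6958 \cdot 10^{5}$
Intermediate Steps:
$h{\left(J \right)} = 8 + 2 J$
$O{\left(R \right)} = \frac{2}{3} + \frac{9}{\sqrt{-8 + R}}$ ($O{\left(R \right)} = \frac{8}{8 + 2 \cdot 2} + \frac{9}{\sqrt{R - 8}} = \frac{8}{8 + 4} + \frac{9}{\sqrt{-8 + R}} = \frac{8}{12} + \frac{9}{\sqrt{-8 + R}} = 8 \cdot \frac{1}{12} + \frac{9}{\sqrt{-8 + R}} = \frac{2}{3} + \frac{9}{\sqrt{-8 + R}}$)
$\left(- 257 O{\left(11 \right)} - 312\right) - 367757 = \left(- 257 \left(\frac{2}{3} + \frac{9}{\sqrt{-8 + 11}}\right) - 312\right) - 367757 = \left(- 257 \left(\frac{2}{3} + \frac{9}{\sqrt{3}}\right) - 312\right) - 367757 = \left(- 257 \left(\frac{2}{3} + 9 \frac{\sqrt{3}}{3}\right) - 312\right) - 367757 = \left(- 257 \left(\frac{2}{3} + 3 \sqrt{3}\right) - 312\right) - 367757 = \left(\left(- \frac{514}{3} - 771 \sqrt{3}\right) - 312\right) - 367757 = \left(- \frac{1450}{3} - 771 \sqrt{3}\right) - 367757 = - \frac{1104721}{3} - 771 \sqrt{3}$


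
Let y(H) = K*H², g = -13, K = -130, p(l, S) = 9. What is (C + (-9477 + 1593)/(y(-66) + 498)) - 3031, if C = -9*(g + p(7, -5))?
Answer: -282418201/94297 ≈ -2995.0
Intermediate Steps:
y(H) = -130*H²
C = 36 (C = -9*(-13 + 9) = -9*(-4) = 36)
(C + (-9477 + 1593)/(y(-66) + 498)) - 3031 = (36 + (-9477 + 1593)/(-130*(-66)² + 498)) - 3031 = (36 - 7884/(-130*4356 + 498)) - 3031 = (36 - 7884/(-566280 + 498)) - 3031 = (36 - 7884/(-565782)) - 3031 = (36 - 7884*(-1/565782)) - 3031 = (36 + 1314/94297) - 3031 = 3396006/94297 - 3031 = -282418201/94297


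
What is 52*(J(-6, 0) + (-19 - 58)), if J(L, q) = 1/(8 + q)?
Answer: -7995/2 ≈ -3997.5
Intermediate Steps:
52*(J(-6, 0) + (-19 - 58)) = 52*(1/(8 + 0) + (-19 - 58)) = 52*(1/8 - 77) = 52*(⅛ - 77) = 52*(-615/8) = -7995/2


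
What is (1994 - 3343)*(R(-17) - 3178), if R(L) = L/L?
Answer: 4285773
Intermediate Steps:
R(L) = 1
(1994 - 3343)*(R(-17) - 3178) = (1994 - 3343)*(1 - 3178) = -1349*(-3177) = 4285773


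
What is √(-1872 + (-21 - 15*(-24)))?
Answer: I*√1533 ≈ 39.154*I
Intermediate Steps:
√(-1872 + (-21 - 15*(-24))) = √(-1872 + (-21 + 360)) = √(-1872 + 339) = √(-1533) = I*√1533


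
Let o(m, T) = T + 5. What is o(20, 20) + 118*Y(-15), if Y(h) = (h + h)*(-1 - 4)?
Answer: 17725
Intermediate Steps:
o(m, T) = 5 + T
Y(h) = -10*h (Y(h) = (2*h)*(-5) = -10*h)
o(20, 20) + 118*Y(-15) = (5 + 20) + 118*(-10*(-15)) = 25 + 118*150 = 25 + 17700 = 17725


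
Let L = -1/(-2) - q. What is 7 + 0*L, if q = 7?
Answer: 7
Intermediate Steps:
L = -13/2 (L = -1/(-2) - 1*7 = -1*(-½) - 7 = ½ - 7 = -13/2 ≈ -6.5000)
7 + 0*L = 7 + 0*(-13/2) = 7 + 0 = 7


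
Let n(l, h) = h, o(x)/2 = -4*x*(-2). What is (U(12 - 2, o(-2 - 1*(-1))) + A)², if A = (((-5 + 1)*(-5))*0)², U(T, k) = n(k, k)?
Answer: 256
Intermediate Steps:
o(x) = 16*x (o(x) = 2*(-4*x*(-2)) = 2*(8*x) = 16*x)
U(T, k) = k
A = 0 (A = (-4*(-5)*0)² = (20*0)² = 0² = 0)
(U(12 - 2, o(-2 - 1*(-1))) + A)² = (16*(-2 - 1*(-1)) + 0)² = (16*(-2 + 1) + 0)² = (16*(-1) + 0)² = (-16 + 0)² = (-16)² = 256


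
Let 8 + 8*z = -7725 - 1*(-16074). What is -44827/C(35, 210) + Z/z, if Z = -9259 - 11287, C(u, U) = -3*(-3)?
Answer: -375381319/75069 ≈ -5000.5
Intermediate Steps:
z = 8341/8 (z = -1 + (-7725 - 1*(-16074))/8 = -1 + (-7725 + 16074)/8 = -1 + (1/8)*8349 = -1 + 8349/8 = 8341/8 ≈ 1042.6)
C(u, U) = 9
Z = -20546
-44827/C(35, 210) + Z/z = -44827/9 - 20546/8341/8 = -44827*1/9 - 20546*8/8341 = -44827/9 - 164368/8341 = -375381319/75069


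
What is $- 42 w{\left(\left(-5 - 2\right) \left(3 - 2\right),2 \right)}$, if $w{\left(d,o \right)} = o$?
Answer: $-84$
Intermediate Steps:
$- 42 w{\left(\left(-5 - 2\right) \left(3 - 2\right),2 \right)} = \left(-42\right) 2 = -84$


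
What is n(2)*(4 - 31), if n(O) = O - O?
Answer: 0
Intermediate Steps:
n(O) = 0
n(2)*(4 - 31) = 0*(4 - 31) = 0*(-27) = 0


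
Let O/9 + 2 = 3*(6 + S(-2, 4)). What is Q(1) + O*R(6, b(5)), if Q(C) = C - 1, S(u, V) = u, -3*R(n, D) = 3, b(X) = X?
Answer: -90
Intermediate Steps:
R(n, D) = -1 (R(n, D) = -⅓*3 = -1)
Q(C) = -1 + C
O = 90 (O = -18 + 9*(3*(6 - 2)) = -18 + 9*(3*4) = -18 + 9*12 = -18 + 108 = 90)
Q(1) + O*R(6, b(5)) = (-1 + 1) + 90*(-1) = 0 - 90 = -90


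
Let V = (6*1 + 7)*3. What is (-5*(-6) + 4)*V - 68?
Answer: 1258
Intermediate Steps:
V = 39 (V = (6 + 7)*3 = 13*3 = 39)
(-5*(-6) + 4)*V - 68 = (-5*(-6) + 4)*39 - 68 = (30 + 4)*39 - 68 = 34*39 - 68 = 1326 - 68 = 1258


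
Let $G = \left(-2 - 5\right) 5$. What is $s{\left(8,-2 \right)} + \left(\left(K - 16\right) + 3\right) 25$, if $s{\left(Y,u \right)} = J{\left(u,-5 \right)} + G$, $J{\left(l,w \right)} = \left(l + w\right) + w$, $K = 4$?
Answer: $-272$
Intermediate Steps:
$G = -35$ ($G = \left(-7\right) 5 = -35$)
$J{\left(l,w \right)} = l + 2 w$
$s{\left(Y,u \right)} = -45 + u$ ($s{\left(Y,u \right)} = \left(u + 2 \left(-5\right)\right) - 35 = \left(u - 10\right) - 35 = \left(-10 + u\right) - 35 = -45 + u$)
$s{\left(8,-2 \right)} + \left(\left(K - 16\right) + 3\right) 25 = \left(-45 - 2\right) + \left(\left(4 - 16\right) + 3\right) 25 = -47 + \left(-12 + 3\right) 25 = -47 - 225 = -272$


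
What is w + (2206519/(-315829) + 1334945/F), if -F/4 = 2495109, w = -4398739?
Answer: -13865336565865465805/3152111121444 ≈ -4.3987e+6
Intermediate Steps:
F = -9980436 (F = -4*2495109 = -9980436)
w + (2206519/(-315829) + 1334945/F) = -4398739 + (2206519/(-315829) + 1334945/(-9980436)) = -4398739 + (2206519*(-1/315829) + 1334945*(-1/9980436)) = -4398739 + (-2206519/315829 - 1334945/9980436) = -4398739 - 22443636006689/3152111121444 = -13865336565865465805/3152111121444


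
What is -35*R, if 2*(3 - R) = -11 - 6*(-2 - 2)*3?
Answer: 1925/2 ≈ 962.50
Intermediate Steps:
R = -55/2 (R = 3 - (-11 - 6*(-2 - 2)*3)/2 = 3 - (-11 - (-24)*3)/2 = 3 - (-11 - 6*(-12))/2 = 3 - (-11 + 72)/2 = 3 - 1/2*61 = 3 - 61/2 = -55/2 ≈ -27.500)
-35*R = -35*(-55/2) = 1925/2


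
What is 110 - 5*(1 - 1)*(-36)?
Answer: 110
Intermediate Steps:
110 - 5*(1 - 1)*(-36) = 110 - 5*0*(-36) = 110 + 0*(-36) = 110 + 0 = 110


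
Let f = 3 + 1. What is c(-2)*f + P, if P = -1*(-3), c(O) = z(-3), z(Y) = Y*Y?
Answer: 39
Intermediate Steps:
z(Y) = Y²
c(O) = 9 (c(O) = (-3)² = 9)
P = 3
f = 4
c(-2)*f + P = 9*4 + 3 = 36 + 3 = 39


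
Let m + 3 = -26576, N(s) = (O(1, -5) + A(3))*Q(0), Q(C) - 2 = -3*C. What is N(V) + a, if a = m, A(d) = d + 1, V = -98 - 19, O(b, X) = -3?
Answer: -26577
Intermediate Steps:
V = -117
A(d) = 1 + d
Q(C) = 2 - 3*C
N(s) = 2 (N(s) = (-3 + (1 + 3))*(2 - 3*0) = (-3 + 4)*(2 + 0) = 1*2 = 2)
m = -26579 (m = -3 - 26576 = -26579)
a = -26579
N(V) + a = 2 - 26579 = -26577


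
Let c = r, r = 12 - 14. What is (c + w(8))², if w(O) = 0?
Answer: 4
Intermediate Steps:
r = -2
c = -2
(c + w(8))² = (-2 + 0)² = (-2)² = 4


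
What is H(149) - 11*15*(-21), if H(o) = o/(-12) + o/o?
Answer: 41443/12 ≈ 3453.6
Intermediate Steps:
H(o) = 1 - o/12 (H(o) = o*(-1/12) + 1 = -o/12 + 1 = 1 - o/12)
H(149) - 11*15*(-21) = (1 - 1/12*149) - 11*15*(-21) = (1 - 149/12) - 165*(-21) = -137/12 - 1*(-3465) = -137/12 + 3465 = 41443/12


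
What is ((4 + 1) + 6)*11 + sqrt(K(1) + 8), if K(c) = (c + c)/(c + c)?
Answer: 124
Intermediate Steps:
K(c) = 1 (K(c) = (2*c)/((2*c)) = (2*c)*(1/(2*c)) = 1)
((4 + 1) + 6)*11 + sqrt(K(1) + 8) = ((4 + 1) + 6)*11 + sqrt(1 + 8) = (5 + 6)*11 + sqrt(9) = 11*11 + 3 = 121 + 3 = 124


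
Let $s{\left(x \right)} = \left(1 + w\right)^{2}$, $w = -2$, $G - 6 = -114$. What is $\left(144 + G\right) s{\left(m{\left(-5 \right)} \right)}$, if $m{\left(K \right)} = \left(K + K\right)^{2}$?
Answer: $36$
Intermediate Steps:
$G = -108$ ($G = 6 - 114 = -108$)
$m{\left(K \right)} = 4 K^{2}$ ($m{\left(K \right)} = \left(2 K\right)^{2} = 4 K^{2}$)
$s{\left(x \right)} = 1$ ($s{\left(x \right)} = \left(1 - 2\right)^{2} = \left(-1\right)^{2} = 1$)
$\left(144 + G\right) s{\left(m{\left(-5 \right)} \right)} = \left(144 - 108\right) 1 = 36 \cdot 1 = 36$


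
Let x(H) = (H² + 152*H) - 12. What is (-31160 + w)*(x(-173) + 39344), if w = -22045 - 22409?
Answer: -3248755510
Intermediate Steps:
w = -44454
x(H) = -12 + H² + 152*H
(-31160 + w)*(x(-173) + 39344) = (-31160 - 44454)*((-12 + (-173)² + 152*(-173)) + 39344) = -75614*((-12 + 29929 - 26296) + 39344) = -75614*(3621 + 39344) = -75614*42965 = -3248755510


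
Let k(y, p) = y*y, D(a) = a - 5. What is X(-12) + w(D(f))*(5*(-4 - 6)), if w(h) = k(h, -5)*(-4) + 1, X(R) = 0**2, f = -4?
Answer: 16150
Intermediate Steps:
X(R) = 0
D(a) = -5 + a
k(y, p) = y**2
w(h) = 1 - 4*h**2 (w(h) = h**2*(-4) + 1 = -4*h**2 + 1 = 1 - 4*h**2)
X(-12) + w(D(f))*(5*(-4 - 6)) = 0 + (1 - 4*(-5 - 4)**2)*(5*(-4 - 6)) = 0 + (1 - 4*(-9)**2)*(5*(-10)) = 0 + (1 - 4*81)*(-50) = 0 + (1 - 324)*(-50) = 0 - 323*(-50) = 0 + 16150 = 16150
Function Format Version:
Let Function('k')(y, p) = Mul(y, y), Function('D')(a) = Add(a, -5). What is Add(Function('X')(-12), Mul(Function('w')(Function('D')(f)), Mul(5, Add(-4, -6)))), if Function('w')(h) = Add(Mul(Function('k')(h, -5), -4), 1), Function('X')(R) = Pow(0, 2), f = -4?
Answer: 16150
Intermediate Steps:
Function('X')(R) = 0
Function('D')(a) = Add(-5, a)
Function('k')(y, p) = Pow(y, 2)
Function('w')(h) = Add(1, Mul(-4, Pow(h, 2))) (Function('w')(h) = Add(Mul(Pow(h, 2), -4), 1) = Add(Mul(-4, Pow(h, 2)), 1) = Add(1, Mul(-4, Pow(h, 2))))
Add(Function('X')(-12), Mul(Function('w')(Function('D')(f)), Mul(5, Add(-4, -6)))) = Add(0, Mul(Add(1, Mul(-4, Pow(Add(-5, -4), 2))), Mul(5, Add(-4, -6)))) = Add(0, Mul(Add(1, Mul(-4, Pow(-9, 2))), Mul(5, -10))) = Add(0, Mul(Add(1, Mul(-4, 81)), -50)) = Add(0, Mul(Add(1, -324), -50)) = Add(0, Mul(-323, -50)) = Add(0, 16150) = 16150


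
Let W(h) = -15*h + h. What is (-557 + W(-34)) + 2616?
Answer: 2535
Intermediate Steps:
W(h) = -14*h
(-557 + W(-34)) + 2616 = (-557 - 14*(-34)) + 2616 = (-557 + 476) + 2616 = -81 + 2616 = 2535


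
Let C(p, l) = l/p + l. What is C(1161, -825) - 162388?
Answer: -63163706/387 ≈ -1.6321e+5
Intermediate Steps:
C(p, l) = l + l/p
C(1161, -825) - 162388 = (-825 - 825/1161) - 162388 = (-825 - 825*1/1161) - 162388 = (-825 - 275/387) - 162388 = -319550/387 - 162388 = -63163706/387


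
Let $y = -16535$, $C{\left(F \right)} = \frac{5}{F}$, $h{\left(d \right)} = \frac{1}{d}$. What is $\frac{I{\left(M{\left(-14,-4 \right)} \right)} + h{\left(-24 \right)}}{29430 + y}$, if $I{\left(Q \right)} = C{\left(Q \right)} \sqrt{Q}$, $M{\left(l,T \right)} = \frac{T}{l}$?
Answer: $- \frac{1}{309480} + \frac{\sqrt{14}}{5158} \approx 0.00072218$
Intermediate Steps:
$I{\left(Q \right)} = \frac{5}{\sqrt{Q}}$ ($I{\left(Q \right)} = \frac{5}{Q} \sqrt{Q} = \frac{5}{\sqrt{Q}}$)
$\frac{I{\left(M{\left(-14,-4 \right)} \right)} + h{\left(-24 \right)}}{29430 + y} = \frac{\frac{5}{2 \sqrt{- \frac{1}{-14}}} + \frac{1}{-24}}{29430 - 16535} = \frac{\frac{5}{\frac{1}{7} \sqrt{14}} - \frac{1}{24}}{12895} = \left(\frac{5}{\frac{1}{7} \sqrt{14}} - \frac{1}{24}\right) \frac{1}{12895} = \left(5 \frac{\sqrt{14}}{2} - \frac{1}{24}\right) \frac{1}{12895} = \left(\frac{5 \sqrt{14}}{2} - \frac{1}{24}\right) \frac{1}{12895} = \left(- \frac{1}{24} + \frac{5 \sqrt{14}}{2}\right) \frac{1}{12895} = - \frac{1}{309480} + \frac{\sqrt{14}}{5158}$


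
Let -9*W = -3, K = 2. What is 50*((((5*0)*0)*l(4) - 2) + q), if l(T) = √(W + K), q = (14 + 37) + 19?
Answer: 3400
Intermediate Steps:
q = 70 (q = 51 + 19 = 70)
W = ⅓ (W = -⅑*(-3) = ⅓ ≈ 0.33333)
l(T) = √21/3 (l(T) = √(⅓ + 2) = √(7/3) = √21/3)
50*((((5*0)*0)*l(4) - 2) + q) = 50*((((5*0)*0)*(√21/3) - 2) + 70) = 50*(((0*0)*(√21/3) - 2) + 70) = 50*((0*(√21/3) - 2) + 70) = 50*((0 - 2) + 70) = 50*(-2 + 70) = 50*68 = 3400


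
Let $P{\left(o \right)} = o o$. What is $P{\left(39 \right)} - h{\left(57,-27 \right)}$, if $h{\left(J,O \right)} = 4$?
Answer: $1517$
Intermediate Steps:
$P{\left(o \right)} = o^{2}$
$P{\left(39 \right)} - h{\left(57,-27 \right)} = 39^{2} - 4 = 1521 - 4 = 1517$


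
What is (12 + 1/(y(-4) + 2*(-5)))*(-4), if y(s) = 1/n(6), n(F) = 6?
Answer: -2808/59 ≈ -47.593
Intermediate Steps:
y(s) = ⅙ (y(s) = 1/6 = ⅙)
(12 + 1/(y(-4) + 2*(-5)))*(-4) = (12 + 1/(⅙ + 2*(-5)))*(-4) = (12 + 1/(⅙ - 10))*(-4) = (12 + 1/(-59/6))*(-4) = (12 - 6/59)*(-4) = (702/59)*(-4) = -2808/59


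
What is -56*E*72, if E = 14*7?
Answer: -395136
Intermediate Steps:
E = 98
-56*E*72 = -56*98*72 = -5488*72 = -395136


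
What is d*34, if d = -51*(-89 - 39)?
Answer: 221952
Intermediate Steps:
d = 6528 (d = -51*(-128) = 6528)
d*34 = 6528*34 = 221952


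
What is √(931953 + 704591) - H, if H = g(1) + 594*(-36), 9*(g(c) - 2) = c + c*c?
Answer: 192436/9 + 8*√25571 ≈ 22661.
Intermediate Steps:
g(c) = 2 + c/9 + c²/9 (g(c) = 2 + (c + c*c)/9 = 2 + (c + c²)/9 = 2 + (c/9 + c²/9) = 2 + c/9 + c²/9)
H = -192436/9 (H = (2 + (⅑)*1 + (⅑)*1²) + 594*(-36) = (2 + ⅑ + (⅑)*1) - 21384 = (2 + ⅑ + ⅑) - 21384 = 20/9 - 21384 = -192436/9 ≈ -21382.)
√(931953 + 704591) - H = √(931953 + 704591) - 1*(-192436/9) = √1636544 + 192436/9 = 8*√25571 + 192436/9 = 192436/9 + 8*√25571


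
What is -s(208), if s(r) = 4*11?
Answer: -44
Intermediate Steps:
s(r) = 44
-s(208) = -1*44 = -44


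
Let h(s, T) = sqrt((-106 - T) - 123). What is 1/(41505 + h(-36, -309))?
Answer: 8301/344532989 - 4*sqrt(5)/1722664945 ≈ 2.4088e-5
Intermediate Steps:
h(s, T) = sqrt(-229 - T)
1/(41505 + h(-36, -309)) = 1/(41505 + sqrt(-229 - 1*(-309))) = 1/(41505 + sqrt(-229 + 309)) = 1/(41505 + sqrt(80)) = 1/(41505 + 4*sqrt(5))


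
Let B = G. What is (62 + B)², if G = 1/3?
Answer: 34969/9 ≈ 3885.4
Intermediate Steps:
G = ⅓ ≈ 0.33333
B = ⅓ ≈ 0.33333
(62 + B)² = (62 + ⅓)² = (187/3)² = 34969/9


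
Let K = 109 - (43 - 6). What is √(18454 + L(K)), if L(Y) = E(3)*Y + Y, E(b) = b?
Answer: √18742 ≈ 136.90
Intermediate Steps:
K = 72 (K = 109 - 1*37 = 109 - 37 = 72)
L(Y) = 4*Y (L(Y) = 3*Y + Y = 4*Y)
√(18454 + L(K)) = √(18454 + 4*72) = √(18454 + 288) = √18742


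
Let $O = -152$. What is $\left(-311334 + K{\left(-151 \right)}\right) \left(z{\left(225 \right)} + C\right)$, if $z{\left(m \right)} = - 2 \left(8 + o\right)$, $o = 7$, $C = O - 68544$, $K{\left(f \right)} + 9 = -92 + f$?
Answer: $21414059436$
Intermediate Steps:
$K{\left(f \right)} = -101 + f$ ($K{\left(f \right)} = -9 + \left(-92 + f\right) = -101 + f$)
$C = -68696$ ($C = -152 - 68544 = -68696$)
$z{\left(m \right)} = -30$ ($z{\left(m \right)} = - 2 \left(8 + 7\right) = \left(-2\right) 15 = -30$)
$\left(-311334 + K{\left(-151 \right)}\right) \left(z{\left(225 \right)} + C\right) = \left(-311334 - 252\right) \left(-30 - 68696\right) = \left(-311334 - 252\right) \left(-68726\right) = \left(-311586\right) \left(-68726\right) = 21414059436$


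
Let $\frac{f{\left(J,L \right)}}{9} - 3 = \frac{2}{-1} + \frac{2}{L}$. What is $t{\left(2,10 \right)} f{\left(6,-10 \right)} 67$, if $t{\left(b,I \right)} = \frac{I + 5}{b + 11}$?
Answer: $\frac{7236}{13} \approx 556.62$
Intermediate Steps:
$t{\left(b,I \right)} = \frac{5 + I}{11 + b}$
$f{\left(J,L \right)} = 9 + \frac{18}{L}$ ($f{\left(J,L \right)} = 27 + 9 \left(\frac{2}{-1} + \frac{2}{L}\right) = 27 + 9 \left(2 \left(-1\right) + \frac{2}{L}\right) = 27 + 9 \left(-2 + \frac{2}{L}\right) = 27 - \left(18 - \frac{18}{L}\right) = 9 + \frac{18}{L}$)
$t{\left(2,10 \right)} f{\left(6,-10 \right)} 67 = \frac{5 + 10}{11 + 2} \left(9 + \frac{18}{-10}\right) 67 = \frac{1}{13} \cdot 15 \left(9 + 18 \left(- \frac{1}{10}\right)\right) 67 = \frac{1}{13} \cdot 15 \left(9 - \frac{9}{5}\right) 67 = \frac{15}{13} \cdot \frac{36}{5} \cdot 67 = \frac{108}{13} \cdot 67 = \frac{7236}{13}$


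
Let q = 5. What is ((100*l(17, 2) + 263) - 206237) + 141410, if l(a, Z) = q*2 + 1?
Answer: -63464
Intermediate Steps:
l(a, Z) = 11 (l(a, Z) = 5*2 + 1 = 10 + 1 = 11)
((100*l(17, 2) + 263) - 206237) + 141410 = ((100*11 + 263) - 206237) + 141410 = ((1100 + 263) - 206237) + 141410 = (1363 - 206237) + 141410 = -204874 + 141410 = -63464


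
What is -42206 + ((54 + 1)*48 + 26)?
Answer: -39540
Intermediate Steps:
-42206 + ((54 + 1)*48 + 26) = -42206 + (55*48 + 26) = -42206 + (2640 + 26) = -42206 + 2666 = -39540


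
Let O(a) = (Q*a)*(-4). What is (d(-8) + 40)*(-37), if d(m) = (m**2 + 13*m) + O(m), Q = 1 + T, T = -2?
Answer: 1184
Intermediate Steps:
Q = -1 (Q = 1 - 2 = -1)
O(a) = 4*a (O(a) = -a*(-4) = 4*a)
d(m) = m**2 + 17*m (d(m) = (m**2 + 13*m) + 4*m = m**2 + 17*m)
(d(-8) + 40)*(-37) = (-8*(17 - 8) + 40)*(-37) = (-8*9 + 40)*(-37) = (-72 + 40)*(-37) = -32*(-37) = 1184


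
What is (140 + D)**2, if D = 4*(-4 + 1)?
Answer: 16384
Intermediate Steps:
D = -12 (D = 4*(-3) = -12)
(140 + D)**2 = (140 - 12)**2 = 128**2 = 16384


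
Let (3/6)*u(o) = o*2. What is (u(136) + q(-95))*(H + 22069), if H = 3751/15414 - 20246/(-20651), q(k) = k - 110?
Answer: 793855797382843/106104838 ≈ 7.4818e+6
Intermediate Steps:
q(k) = -110 + k
u(o) = 4*o (u(o) = 2*(o*2) = 2*(2*o) = 4*o)
H = 389533745/318314514 (H = 3751*(1/15414) - 20246*(-1/20651) = 3751/15414 + 20246/20651 = 389533745/318314514 ≈ 1.2237)
(u(136) + q(-95))*(H + 22069) = (4*136 + (-110 - 95))*(389533745/318314514 + 22069) = (544 - 205)*(7025272543211/318314514) = 339*(7025272543211/318314514) = 793855797382843/106104838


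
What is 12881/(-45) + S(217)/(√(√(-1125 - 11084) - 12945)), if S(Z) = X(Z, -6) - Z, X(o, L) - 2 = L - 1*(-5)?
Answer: -12881/45 - 216/√(-12945 + I*√12209) ≈ -286.25 + 1.8984*I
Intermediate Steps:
X(o, L) = 7 + L (X(o, L) = 2 + (L - 1*(-5)) = 2 + (L + 5) = 2 + (5 + L) = 7 + L)
S(Z) = 1 - Z (S(Z) = (7 - 6) - Z = 1 - Z)
12881/(-45) + S(217)/(√(√(-1125 - 11084) - 12945)) = 12881/(-45) + (1 - 1*217)/(√(√(-1125 - 11084) - 12945)) = 12881*(-1/45) + (1 - 217)/(√(√(-12209) - 12945)) = -12881/45 - 216/√(I*√12209 - 12945) = -12881/45 - 216/√(-12945 + I*√12209)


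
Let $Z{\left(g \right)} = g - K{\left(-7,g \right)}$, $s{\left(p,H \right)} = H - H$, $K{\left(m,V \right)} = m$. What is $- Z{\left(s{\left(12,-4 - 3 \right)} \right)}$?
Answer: $-7$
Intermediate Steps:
$s{\left(p,H \right)} = 0$
$Z{\left(g \right)} = 7 + g$ ($Z{\left(g \right)} = g - -7 = g + 7 = 7 + g$)
$- Z{\left(s{\left(12,-4 - 3 \right)} \right)} = - (7 + 0) = \left(-1\right) 7 = -7$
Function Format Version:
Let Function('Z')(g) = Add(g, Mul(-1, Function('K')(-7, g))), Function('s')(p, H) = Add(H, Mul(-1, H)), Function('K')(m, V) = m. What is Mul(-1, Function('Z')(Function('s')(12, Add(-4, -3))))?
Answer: -7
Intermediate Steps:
Function('s')(p, H) = 0
Function('Z')(g) = Add(7, g) (Function('Z')(g) = Add(g, Mul(-1, -7)) = Add(g, 7) = Add(7, g))
Mul(-1, Function('Z')(Function('s')(12, Add(-4, -3)))) = Mul(-1, Add(7, 0)) = Mul(-1, 7) = -7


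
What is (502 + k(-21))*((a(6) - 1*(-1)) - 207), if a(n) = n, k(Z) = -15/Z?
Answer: -703800/7 ≈ -1.0054e+5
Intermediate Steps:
(502 + k(-21))*((a(6) - 1*(-1)) - 207) = (502 - 15/(-21))*((6 - 1*(-1)) - 207) = (502 - 15*(-1/21))*((6 + 1) - 207) = (502 + 5/7)*(7 - 207) = (3519/7)*(-200) = -703800/7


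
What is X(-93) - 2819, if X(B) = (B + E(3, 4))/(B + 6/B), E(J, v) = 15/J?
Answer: -8130087/2885 ≈ -2818.1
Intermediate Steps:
X(B) = (5 + B)/(B + 6/B) (X(B) = (B + 15/3)/(B + 6/B) = (B + 15*(1/3))/(B + 6/B) = (B + 5)/(B + 6/B) = (5 + B)/(B + 6/B))
X(-93) - 2819 = -93*(5 - 93)/(6 + (-93)**2) - 2819 = -93*(-88)/(6 + 8649) - 2819 = -93*(-88)/8655 - 2819 = -93*1/8655*(-88) - 2819 = 2728/2885 - 2819 = -8130087/2885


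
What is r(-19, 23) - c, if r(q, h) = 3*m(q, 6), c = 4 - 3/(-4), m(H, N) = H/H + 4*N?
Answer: 281/4 ≈ 70.250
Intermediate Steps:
m(H, N) = 1 + 4*N
c = 19/4 (c = 4 - ¼*(-3) = 4 + ¾ = 19/4 ≈ 4.7500)
r(q, h) = 75 (r(q, h) = 3*(1 + 4*6) = 3*(1 + 24) = 3*25 = 75)
r(-19, 23) - c = 75 - 1*19/4 = 75 - 19/4 = 281/4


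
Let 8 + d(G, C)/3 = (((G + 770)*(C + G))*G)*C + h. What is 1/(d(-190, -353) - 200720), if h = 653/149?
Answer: -149/9442022441497 ≈ -1.5781e-11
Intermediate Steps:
h = 653/149 (h = 653*(1/149) = 653/149 ≈ 4.3826)
d(G, C) = -1617/149 + 3*C*G*(770 + G)*(C + G) (d(G, C) = -24 + 3*((((G + 770)*(C + G))*G)*C + 653/149) = -24 + 3*((((770 + G)*(C + G))*G)*C + 653/149) = -24 + 3*((G*(770 + G)*(C + G))*C + 653/149) = -24 + 3*(C*G*(770 + G)*(C + G) + 653/149) = -24 + 3*(653/149 + C*G*(770 + G)*(C + G)) = -24 + (1959/149 + 3*C*G*(770 + G)*(C + G)) = -1617/149 + 3*C*G*(770 + G)*(C + G))
1/(d(-190, -353) - 200720) = 1/((-1617/149 + 3*(-353)*(-190)³ + 3*(-353)²*(-190)² + 2310*(-353)*(-190)² + 2310*(-190)*(-353)²) - 200720) = 1/((-1617/149 + 3*(-353)*(-6859000) + 3*124609*36100 + 2310*(-353)*36100 + 2310*(-190)*124609) - 200720) = 1/((-1617/149 + 7263681000 + 13495154700 - 29437023000 - 54690890100) - 200720) = 1/(-9441992534217/149 - 200720) = 1/(-9442022441497/149) = -149/9442022441497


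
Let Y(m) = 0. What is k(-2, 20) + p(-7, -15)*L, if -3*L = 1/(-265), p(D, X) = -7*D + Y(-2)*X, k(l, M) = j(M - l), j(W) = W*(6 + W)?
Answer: 489769/795 ≈ 616.06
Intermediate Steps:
k(l, M) = (M - l)*(6 + M - l) (k(l, M) = (M - l)*(6 + (M - l)) = (M - l)*(6 + M - l))
p(D, X) = -7*D (p(D, X) = -7*D + 0*X = -7*D + 0 = -7*D)
L = 1/795 (L = -1/3/(-265) = -1/3*(-1/265) = 1/795 ≈ 0.0012579)
k(-2, 20) + p(-7, -15)*L = (20 - 1*(-2))*(6 + 20 - 1*(-2)) - 7*(-7)*(1/795) = (20 + 2)*(6 + 20 + 2) + 49*(1/795) = 22*28 + 49/795 = 616 + 49/795 = 489769/795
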